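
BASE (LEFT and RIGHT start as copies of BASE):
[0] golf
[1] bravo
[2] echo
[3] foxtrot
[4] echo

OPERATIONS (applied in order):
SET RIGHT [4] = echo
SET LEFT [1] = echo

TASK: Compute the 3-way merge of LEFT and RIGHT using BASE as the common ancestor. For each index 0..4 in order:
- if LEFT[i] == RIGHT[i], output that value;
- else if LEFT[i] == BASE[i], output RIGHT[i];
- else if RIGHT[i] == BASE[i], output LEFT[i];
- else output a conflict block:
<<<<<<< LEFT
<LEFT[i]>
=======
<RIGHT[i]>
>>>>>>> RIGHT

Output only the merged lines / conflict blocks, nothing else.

Final LEFT:  [golf, echo, echo, foxtrot, echo]
Final RIGHT: [golf, bravo, echo, foxtrot, echo]
i=0: L=golf R=golf -> agree -> golf
i=1: L=echo, R=bravo=BASE -> take LEFT -> echo
i=2: L=echo R=echo -> agree -> echo
i=3: L=foxtrot R=foxtrot -> agree -> foxtrot
i=4: L=echo R=echo -> agree -> echo

Answer: golf
echo
echo
foxtrot
echo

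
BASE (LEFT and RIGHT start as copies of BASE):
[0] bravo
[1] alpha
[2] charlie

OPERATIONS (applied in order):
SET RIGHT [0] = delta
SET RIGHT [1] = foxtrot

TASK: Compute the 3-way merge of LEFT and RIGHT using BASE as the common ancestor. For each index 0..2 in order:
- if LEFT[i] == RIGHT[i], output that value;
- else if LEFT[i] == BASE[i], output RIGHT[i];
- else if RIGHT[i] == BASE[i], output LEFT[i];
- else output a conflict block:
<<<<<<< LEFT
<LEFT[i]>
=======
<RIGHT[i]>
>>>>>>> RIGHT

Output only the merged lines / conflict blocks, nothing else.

Answer: delta
foxtrot
charlie

Derivation:
Final LEFT:  [bravo, alpha, charlie]
Final RIGHT: [delta, foxtrot, charlie]
i=0: L=bravo=BASE, R=delta -> take RIGHT -> delta
i=1: L=alpha=BASE, R=foxtrot -> take RIGHT -> foxtrot
i=2: L=charlie R=charlie -> agree -> charlie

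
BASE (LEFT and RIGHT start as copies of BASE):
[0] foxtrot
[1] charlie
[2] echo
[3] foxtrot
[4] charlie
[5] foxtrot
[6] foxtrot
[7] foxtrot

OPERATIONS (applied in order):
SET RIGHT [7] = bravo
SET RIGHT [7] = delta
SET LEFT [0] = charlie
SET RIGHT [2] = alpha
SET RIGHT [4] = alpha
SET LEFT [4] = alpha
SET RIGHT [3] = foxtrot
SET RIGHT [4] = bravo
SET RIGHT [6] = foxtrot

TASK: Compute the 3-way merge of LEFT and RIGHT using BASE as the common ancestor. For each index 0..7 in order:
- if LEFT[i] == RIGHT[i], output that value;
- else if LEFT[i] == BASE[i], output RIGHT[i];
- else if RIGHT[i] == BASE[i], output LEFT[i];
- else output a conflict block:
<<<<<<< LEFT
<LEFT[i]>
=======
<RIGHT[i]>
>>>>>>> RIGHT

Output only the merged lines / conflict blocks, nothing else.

Answer: charlie
charlie
alpha
foxtrot
<<<<<<< LEFT
alpha
=======
bravo
>>>>>>> RIGHT
foxtrot
foxtrot
delta

Derivation:
Final LEFT:  [charlie, charlie, echo, foxtrot, alpha, foxtrot, foxtrot, foxtrot]
Final RIGHT: [foxtrot, charlie, alpha, foxtrot, bravo, foxtrot, foxtrot, delta]
i=0: L=charlie, R=foxtrot=BASE -> take LEFT -> charlie
i=1: L=charlie R=charlie -> agree -> charlie
i=2: L=echo=BASE, R=alpha -> take RIGHT -> alpha
i=3: L=foxtrot R=foxtrot -> agree -> foxtrot
i=4: BASE=charlie L=alpha R=bravo all differ -> CONFLICT
i=5: L=foxtrot R=foxtrot -> agree -> foxtrot
i=6: L=foxtrot R=foxtrot -> agree -> foxtrot
i=7: L=foxtrot=BASE, R=delta -> take RIGHT -> delta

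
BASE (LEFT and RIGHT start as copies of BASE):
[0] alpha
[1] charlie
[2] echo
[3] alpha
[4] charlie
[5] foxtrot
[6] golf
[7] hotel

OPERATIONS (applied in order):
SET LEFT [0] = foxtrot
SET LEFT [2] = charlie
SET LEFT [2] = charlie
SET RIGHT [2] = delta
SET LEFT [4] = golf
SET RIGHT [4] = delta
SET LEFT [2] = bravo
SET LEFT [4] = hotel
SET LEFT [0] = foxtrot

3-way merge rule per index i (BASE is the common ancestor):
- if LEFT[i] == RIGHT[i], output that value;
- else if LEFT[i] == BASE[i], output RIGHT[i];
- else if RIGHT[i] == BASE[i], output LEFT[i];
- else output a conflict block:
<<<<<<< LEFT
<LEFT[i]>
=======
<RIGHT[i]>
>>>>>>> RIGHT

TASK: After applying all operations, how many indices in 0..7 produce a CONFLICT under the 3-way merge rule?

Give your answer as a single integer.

Final LEFT:  [foxtrot, charlie, bravo, alpha, hotel, foxtrot, golf, hotel]
Final RIGHT: [alpha, charlie, delta, alpha, delta, foxtrot, golf, hotel]
i=0: L=foxtrot, R=alpha=BASE -> take LEFT -> foxtrot
i=1: L=charlie R=charlie -> agree -> charlie
i=2: BASE=echo L=bravo R=delta all differ -> CONFLICT
i=3: L=alpha R=alpha -> agree -> alpha
i=4: BASE=charlie L=hotel R=delta all differ -> CONFLICT
i=5: L=foxtrot R=foxtrot -> agree -> foxtrot
i=6: L=golf R=golf -> agree -> golf
i=7: L=hotel R=hotel -> agree -> hotel
Conflict count: 2

Answer: 2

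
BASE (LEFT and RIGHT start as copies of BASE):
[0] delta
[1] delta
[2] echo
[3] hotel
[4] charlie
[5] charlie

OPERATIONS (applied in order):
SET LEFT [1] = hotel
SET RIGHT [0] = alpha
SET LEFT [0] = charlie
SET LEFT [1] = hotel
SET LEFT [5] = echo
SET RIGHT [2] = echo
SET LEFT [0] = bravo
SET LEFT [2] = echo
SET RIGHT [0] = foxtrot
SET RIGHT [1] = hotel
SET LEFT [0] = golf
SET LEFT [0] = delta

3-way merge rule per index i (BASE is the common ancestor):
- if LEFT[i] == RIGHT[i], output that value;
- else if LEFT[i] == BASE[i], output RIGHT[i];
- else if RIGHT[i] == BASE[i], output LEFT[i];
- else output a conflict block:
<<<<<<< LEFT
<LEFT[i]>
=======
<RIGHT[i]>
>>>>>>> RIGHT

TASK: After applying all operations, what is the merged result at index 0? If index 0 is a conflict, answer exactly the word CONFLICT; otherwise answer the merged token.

Final LEFT:  [delta, hotel, echo, hotel, charlie, echo]
Final RIGHT: [foxtrot, hotel, echo, hotel, charlie, charlie]
i=0: L=delta=BASE, R=foxtrot -> take RIGHT -> foxtrot
i=1: L=hotel R=hotel -> agree -> hotel
i=2: L=echo R=echo -> agree -> echo
i=3: L=hotel R=hotel -> agree -> hotel
i=4: L=charlie R=charlie -> agree -> charlie
i=5: L=echo, R=charlie=BASE -> take LEFT -> echo
Index 0 -> foxtrot

Answer: foxtrot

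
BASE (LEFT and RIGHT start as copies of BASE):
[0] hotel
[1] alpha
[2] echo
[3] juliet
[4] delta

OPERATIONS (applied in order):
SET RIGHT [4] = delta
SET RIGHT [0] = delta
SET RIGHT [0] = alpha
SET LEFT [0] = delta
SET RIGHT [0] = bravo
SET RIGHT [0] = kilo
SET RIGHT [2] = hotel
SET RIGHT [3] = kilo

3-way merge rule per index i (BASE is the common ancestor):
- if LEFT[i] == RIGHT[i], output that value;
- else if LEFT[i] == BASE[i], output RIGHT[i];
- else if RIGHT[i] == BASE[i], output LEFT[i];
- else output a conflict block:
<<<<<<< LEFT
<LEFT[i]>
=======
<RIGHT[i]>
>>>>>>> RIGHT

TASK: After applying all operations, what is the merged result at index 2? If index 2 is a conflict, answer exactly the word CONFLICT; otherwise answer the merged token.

Final LEFT:  [delta, alpha, echo, juliet, delta]
Final RIGHT: [kilo, alpha, hotel, kilo, delta]
i=0: BASE=hotel L=delta R=kilo all differ -> CONFLICT
i=1: L=alpha R=alpha -> agree -> alpha
i=2: L=echo=BASE, R=hotel -> take RIGHT -> hotel
i=3: L=juliet=BASE, R=kilo -> take RIGHT -> kilo
i=4: L=delta R=delta -> agree -> delta
Index 2 -> hotel

Answer: hotel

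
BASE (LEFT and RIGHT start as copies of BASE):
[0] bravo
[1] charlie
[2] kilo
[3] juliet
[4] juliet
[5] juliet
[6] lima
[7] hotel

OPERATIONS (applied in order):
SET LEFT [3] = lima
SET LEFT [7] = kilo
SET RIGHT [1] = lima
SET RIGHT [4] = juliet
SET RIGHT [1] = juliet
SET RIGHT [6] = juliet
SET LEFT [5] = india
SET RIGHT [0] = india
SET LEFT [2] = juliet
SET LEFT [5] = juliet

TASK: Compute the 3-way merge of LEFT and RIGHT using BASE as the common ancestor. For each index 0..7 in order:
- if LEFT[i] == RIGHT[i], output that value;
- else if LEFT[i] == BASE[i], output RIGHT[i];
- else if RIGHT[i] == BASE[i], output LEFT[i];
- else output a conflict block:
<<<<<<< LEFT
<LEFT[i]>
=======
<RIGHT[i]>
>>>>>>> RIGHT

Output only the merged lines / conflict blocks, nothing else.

Final LEFT:  [bravo, charlie, juliet, lima, juliet, juliet, lima, kilo]
Final RIGHT: [india, juliet, kilo, juliet, juliet, juliet, juliet, hotel]
i=0: L=bravo=BASE, R=india -> take RIGHT -> india
i=1: L=charlie=BASE, R=juliet -> take RIGHT -> juliet
i=2: L=juliet, R=kilo=BASE -> take LEFT -> juliet
i=3: L=lima, R=juliet=BASE -> take LEFT -> lima
i=4: L=juliet R=juliet -> agree -> juliet
i=5: L=juliet R=juliet -> agree -> juliet
i=6: L=lima=BASE, R=juliet -> take RIGHT -> juliet
i=7: L=kilo, R=hotel=BASE -> take LEFT -> kilo

Answer: india
juliet
juliet
lima
juliet
juliet
juliet
kilo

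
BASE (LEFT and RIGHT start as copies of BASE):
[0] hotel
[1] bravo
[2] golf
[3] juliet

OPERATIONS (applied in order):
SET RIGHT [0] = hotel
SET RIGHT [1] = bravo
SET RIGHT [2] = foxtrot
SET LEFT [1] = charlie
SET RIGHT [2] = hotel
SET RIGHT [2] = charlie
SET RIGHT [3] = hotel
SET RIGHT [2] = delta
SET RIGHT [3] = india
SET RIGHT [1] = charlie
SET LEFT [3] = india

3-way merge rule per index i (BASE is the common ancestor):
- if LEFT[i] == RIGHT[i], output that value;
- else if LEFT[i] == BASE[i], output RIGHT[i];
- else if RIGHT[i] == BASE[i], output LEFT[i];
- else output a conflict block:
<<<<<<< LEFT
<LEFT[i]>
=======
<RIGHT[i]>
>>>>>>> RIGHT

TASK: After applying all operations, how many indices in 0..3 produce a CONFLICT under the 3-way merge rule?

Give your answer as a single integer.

Final LEFT:  [hotel, charlie, golf, india]
Final RIGHT: [hotel, charlie, delta, india]
i=0: L=hotel R=hotel -> agree -> hotel
i=1: L=charlie R=charlie -> agree -> charlie
i=2: L=golf=BASE, R=delta -> take RIGHT -> delta
i=3: L=india R=india -> agree -> india
Conflict count: 0

Answer: 0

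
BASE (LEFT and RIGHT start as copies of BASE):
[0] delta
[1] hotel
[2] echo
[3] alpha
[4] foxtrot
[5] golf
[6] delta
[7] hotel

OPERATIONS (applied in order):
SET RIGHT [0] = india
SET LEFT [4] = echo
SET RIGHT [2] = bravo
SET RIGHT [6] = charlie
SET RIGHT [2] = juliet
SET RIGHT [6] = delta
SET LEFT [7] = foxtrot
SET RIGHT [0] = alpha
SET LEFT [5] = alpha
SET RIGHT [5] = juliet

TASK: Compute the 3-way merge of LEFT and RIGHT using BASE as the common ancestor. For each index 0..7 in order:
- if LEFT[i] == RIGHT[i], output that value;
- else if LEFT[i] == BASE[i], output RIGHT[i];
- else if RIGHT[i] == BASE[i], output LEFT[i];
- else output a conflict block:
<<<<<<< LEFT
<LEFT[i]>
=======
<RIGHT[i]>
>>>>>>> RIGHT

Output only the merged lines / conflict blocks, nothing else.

Answer: alpha
hotel
juliet
alpha
echo
<<<<<<< LEFT
alpha
=======
juliet
>>>>>>> RIGHT
delta
foxtrot

Derivation:
Final LEFT:  [delta, hotel, echo, alpha, echo, alpha, delta, foxtrot]
Final RIGHT: [alpha, hotel, juliet, alpha, foxtrot, juliet, delta, hotel]
i=0: L=delta=BASE, R=alpha -> take RIGHT -> alpha
i=1: L=hotel R=hotel -> agree -> hotel
i=2: L=echo=BASE, R=juliet -> take RIGHT -> juliet
i=3: L=alpha R=alpha -> agree -> alpha
i=4: L=echo, R=foxtrot=BASE -> take LEFT -> echo
i=5: BASE=golf L=alpha R=juliet all differ -> CONFLICT
i=6: L=delta R=delta -> agree -> delta
i=7: L=foxtrot, R=hotel=BASE -> take LEFT -> foxtrot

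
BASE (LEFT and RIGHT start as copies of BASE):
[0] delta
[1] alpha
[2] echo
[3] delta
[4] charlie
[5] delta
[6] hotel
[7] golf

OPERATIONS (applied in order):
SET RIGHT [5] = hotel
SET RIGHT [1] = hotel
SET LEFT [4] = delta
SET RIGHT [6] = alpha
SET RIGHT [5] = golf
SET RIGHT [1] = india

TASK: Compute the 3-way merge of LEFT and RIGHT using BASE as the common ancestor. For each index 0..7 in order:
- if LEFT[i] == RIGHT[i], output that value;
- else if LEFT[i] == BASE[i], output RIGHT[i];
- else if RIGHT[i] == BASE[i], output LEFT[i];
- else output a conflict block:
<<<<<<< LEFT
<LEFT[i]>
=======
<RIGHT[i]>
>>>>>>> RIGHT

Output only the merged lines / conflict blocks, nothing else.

Answer: delta
india
echo
delta
delta
golf
alpha
golf

Derivation:
Final LEFT:  [delta, alpha, echo, delta, delta, delta, hotel, golf]
Final RIGHT: [delta, india, echo, delta, charlie, golf, alpha, golf]
i=0: L=delta R=delta -> agree -> delta
i=1: L=alpha=BASE, R=india -> take RIGHT -> india
i=2: L=echo R=echo -> agree -> echo
i=3: L=delta R=delta -> agree -> delta
i=4: L=delta, R=charlie=BASE -> take LEFT -> delta
i=5: L=delta=BASE, R=golf -> take RIGHT -> golf
i=6: L=hotel=BASE, R=alpha -> take RIGHT -> alpha
i=7: L=golf R=golf -> agree -> golf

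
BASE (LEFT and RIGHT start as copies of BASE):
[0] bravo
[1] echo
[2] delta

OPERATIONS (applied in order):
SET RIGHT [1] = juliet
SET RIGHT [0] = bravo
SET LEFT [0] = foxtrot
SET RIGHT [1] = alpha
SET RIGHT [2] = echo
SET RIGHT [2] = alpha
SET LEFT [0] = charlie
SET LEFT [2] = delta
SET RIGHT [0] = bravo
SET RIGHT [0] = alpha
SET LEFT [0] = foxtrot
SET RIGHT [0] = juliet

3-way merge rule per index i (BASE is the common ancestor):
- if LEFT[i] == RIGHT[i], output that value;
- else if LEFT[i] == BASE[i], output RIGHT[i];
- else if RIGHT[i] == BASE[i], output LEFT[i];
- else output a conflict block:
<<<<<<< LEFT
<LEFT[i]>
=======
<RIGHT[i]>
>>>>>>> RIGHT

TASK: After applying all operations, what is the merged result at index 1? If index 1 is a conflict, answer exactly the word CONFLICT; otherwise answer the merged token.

Answer: alpha

Derivation:
Final LEFT:  [foxtrot, echo, delta]
Final RIGHT: [juliet, alpha, alpha]
i=0: BASE=bravo L=foxtrot R=juliet all differ -> CONFLICT
i=1: L=echo=BASE, R=alpha -> take RIGHT -> alpha
i=2: L=delta=BASE, R=alpha -> take RIGHT -> alpha
Index 1 -> alpha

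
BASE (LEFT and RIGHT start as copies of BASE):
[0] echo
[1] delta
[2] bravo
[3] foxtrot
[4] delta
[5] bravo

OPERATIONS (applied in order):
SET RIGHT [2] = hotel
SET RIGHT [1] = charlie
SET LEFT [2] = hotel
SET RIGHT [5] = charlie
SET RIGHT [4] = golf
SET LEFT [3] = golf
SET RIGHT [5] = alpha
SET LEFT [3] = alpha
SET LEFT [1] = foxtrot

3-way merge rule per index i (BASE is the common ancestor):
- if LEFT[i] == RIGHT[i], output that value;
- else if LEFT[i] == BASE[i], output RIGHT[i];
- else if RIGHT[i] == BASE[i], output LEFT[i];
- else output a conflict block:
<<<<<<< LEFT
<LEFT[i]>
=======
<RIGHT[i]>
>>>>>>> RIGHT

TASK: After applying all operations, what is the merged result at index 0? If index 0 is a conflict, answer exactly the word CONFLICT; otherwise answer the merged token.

Final LEFT:  [echo, foxtrot, hotel, alpha, delta, bravo]
Final RIGHT: [echo, charlie, hotel, foxtrot, golf, alpha]
i=0: L=echo R=echo -> agree -> echo
i=1: BASE=delta L=foxtrot R=charlie all differ -> CONFLICT
i=2: L=hotel R=hotel -> agree -> hotel
i=3: L=alpha, R=foxtrot=BASE -> take LEFT -> alpha
i=4: L=delta=BASE, R=golf -> take RIGHT -> golf
i=5: L=bravo=BASE, R=alpha -> take RIGHT -> alpha
Index 0 -> echo

Answer: echo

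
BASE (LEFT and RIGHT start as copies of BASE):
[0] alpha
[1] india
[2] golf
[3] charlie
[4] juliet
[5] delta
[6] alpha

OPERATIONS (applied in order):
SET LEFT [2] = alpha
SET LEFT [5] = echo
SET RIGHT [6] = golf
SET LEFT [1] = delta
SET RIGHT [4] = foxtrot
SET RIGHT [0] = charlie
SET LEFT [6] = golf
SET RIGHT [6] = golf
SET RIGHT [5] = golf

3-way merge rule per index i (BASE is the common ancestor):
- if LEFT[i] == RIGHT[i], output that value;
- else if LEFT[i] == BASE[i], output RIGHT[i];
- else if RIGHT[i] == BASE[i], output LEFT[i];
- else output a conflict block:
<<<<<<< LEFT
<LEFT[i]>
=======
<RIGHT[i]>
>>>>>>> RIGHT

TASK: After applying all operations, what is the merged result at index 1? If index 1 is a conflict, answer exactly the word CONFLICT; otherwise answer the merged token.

Answer: delta

Derivation:
Final LEFT:  [alpha, delta, alpha, charlie, juliet, echo, golf]
Final RIGHT: [charlie, india, golf, charlie, foxtrot, golf, golf]
i=0: L=alpha=BASE, R=charlie -> take RIGHT -> charlie
i=1: L=delta, R=india=BASE -> take LEFT -> delta
i=2: L=alpha, R=golf=BASE -> take LEFT -> alpha
i=3: L=charlie R=charlie -> agree -> charlie
i=4: L=juliet=BASE, R=foxtrot -> take RIGHT -> foxtrot
i=5: BASE=delta L=echo R=golf all differ -> CONFLICT
i=6: L=golf R=golf -> agree -> golf
Index 1 -> delta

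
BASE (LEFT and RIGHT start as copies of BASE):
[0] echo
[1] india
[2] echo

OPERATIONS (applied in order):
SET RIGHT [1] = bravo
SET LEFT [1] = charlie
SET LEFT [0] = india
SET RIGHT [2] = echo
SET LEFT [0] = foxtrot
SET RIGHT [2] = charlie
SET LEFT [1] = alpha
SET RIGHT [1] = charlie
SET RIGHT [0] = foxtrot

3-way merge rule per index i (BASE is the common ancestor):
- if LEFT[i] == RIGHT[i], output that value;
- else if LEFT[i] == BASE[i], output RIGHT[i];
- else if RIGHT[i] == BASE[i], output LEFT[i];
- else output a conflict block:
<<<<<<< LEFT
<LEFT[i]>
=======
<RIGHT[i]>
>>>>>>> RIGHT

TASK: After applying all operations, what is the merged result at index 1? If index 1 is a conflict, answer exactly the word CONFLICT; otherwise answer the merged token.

Answer: CONFLICT

Derivation:
Final LEFT:  [foxtrot, alpha, echo]
Final RIGHT: [foxtrot, charlie, charlie]
i=0: L=foxtrot R=foxtrot -> agree -> foxtrot
i=1: BASE=india L=alpha R=charlie all differ -> CONFLICT
i=2: L=echo=BASE, R=charlie -> take RIGHT -> charlie
Index 1 -> CONFLICT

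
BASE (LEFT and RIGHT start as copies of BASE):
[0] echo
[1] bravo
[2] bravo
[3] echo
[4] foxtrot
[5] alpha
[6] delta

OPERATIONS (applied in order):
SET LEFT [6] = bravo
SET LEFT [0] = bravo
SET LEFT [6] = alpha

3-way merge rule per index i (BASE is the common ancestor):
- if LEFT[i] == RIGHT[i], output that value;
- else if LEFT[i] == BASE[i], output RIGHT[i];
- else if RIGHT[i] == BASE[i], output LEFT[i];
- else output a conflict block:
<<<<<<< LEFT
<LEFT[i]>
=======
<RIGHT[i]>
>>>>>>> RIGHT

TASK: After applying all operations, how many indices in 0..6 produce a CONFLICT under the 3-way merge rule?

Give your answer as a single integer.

Final LEFT:  [bravo, bravo, bravo, echo, foxtrot, alpha, alpha]
Final RIGHT: [echo, bravo, bravo, echo, foxtrot, alpha, delta]
i=0: L=bravo, R=echo=BASE -> take LEFT -> bravo
i=1: L=bravo R=bravo -> agree -> bravo
i=2: L=bravo R=bravo -> agree -> bravo
i=3: L=echo R=echo -> agree -> echo
i=4: L=foxtrot R=foxtrot -> agree -> foxtrot
i=5: L=alpha R=alpha -> agree -> alpha
i=6: L=alpha, R=delta=BASE -> take LEFT -> alpha
Conflict count: 0

Answer: 0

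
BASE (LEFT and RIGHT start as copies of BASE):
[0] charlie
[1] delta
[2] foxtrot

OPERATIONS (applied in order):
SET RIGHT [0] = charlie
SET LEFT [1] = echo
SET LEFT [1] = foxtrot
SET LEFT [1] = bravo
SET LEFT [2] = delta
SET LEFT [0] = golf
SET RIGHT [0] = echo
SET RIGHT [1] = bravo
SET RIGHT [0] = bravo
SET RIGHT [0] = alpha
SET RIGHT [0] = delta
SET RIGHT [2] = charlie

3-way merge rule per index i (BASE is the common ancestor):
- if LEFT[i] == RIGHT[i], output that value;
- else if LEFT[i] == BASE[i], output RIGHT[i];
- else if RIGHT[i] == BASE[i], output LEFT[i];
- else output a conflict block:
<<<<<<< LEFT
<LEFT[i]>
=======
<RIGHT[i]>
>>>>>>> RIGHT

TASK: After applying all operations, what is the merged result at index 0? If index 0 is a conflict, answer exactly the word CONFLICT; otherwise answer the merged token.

Final LEFT:  [golf, bravo, delta]
Final RIGHT: [delta, bravo, charlie]
i=0: BASE=charlie L=golf R=delta all differ -> CONFLICT
i=1: L=bravo R=bravo -> agree -> bravo
i=2: BASE=foxtrot L=delta R=charlie all differ -> CONFLICT
Index 0 -> CONFLICT

Answer: CONFLICT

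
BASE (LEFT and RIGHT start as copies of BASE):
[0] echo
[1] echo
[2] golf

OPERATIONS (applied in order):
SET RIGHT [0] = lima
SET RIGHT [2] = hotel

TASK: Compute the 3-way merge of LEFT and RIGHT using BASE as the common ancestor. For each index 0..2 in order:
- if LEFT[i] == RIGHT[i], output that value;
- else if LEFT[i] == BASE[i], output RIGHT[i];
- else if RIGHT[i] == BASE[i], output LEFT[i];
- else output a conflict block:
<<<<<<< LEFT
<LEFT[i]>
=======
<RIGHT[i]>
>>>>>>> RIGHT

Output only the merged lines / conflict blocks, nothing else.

Final LEFT:  [echo, echo, golf]
Final RIGHT: [lima, echo, hotel]
i=0: L=echo=BASE, R=lima -> take RIGHT -> lima
i=1: L=echo R=echo -> agree -> echo
i=2: L=golf=BASE, R=hotel -> take RIGHT -> hotel

Answer: lima
echo
hotel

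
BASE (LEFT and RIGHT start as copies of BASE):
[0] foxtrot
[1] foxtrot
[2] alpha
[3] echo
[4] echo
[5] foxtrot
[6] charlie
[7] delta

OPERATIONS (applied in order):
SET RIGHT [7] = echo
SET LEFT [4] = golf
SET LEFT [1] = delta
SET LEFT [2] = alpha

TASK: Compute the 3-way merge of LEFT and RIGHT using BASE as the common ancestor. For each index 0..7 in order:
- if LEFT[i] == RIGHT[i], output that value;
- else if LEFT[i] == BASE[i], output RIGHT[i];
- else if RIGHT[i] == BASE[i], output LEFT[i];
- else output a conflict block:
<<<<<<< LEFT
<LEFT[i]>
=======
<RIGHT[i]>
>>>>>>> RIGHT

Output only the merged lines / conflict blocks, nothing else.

Answer: foxtrot
delta
alpha
echo
golf
foxtrot
charlie
echo

Derivation:
Final LEFT:  [foxtrot, delta, alpha, echo, golf, foxtrot, charlie, delta]
Final RIGHT: [foxtrot, foxtrot, alpha, echo, echo, foxtrot, charlie, echo]
i=0: L=foxtrot R=foxtrot -> agree -> foxtrot
i=1: L=delta, R=foxtrot=BASE -> take LEFT -> delta
i=2: L=alpha R=alpha -> agree -> alpha
i=3: L=echo R=echo -> agree -> echo
i=4: L=golf, R=echo=BASE -> take LEFT -> golf
i=5: L=foxtrot R=foxtrot -> agree -> foxtrot
i=6: L=charlie R=charlie -> agree -> charlie
i=7: L=delta=BASE, R=echo -> take RIGHT -> echo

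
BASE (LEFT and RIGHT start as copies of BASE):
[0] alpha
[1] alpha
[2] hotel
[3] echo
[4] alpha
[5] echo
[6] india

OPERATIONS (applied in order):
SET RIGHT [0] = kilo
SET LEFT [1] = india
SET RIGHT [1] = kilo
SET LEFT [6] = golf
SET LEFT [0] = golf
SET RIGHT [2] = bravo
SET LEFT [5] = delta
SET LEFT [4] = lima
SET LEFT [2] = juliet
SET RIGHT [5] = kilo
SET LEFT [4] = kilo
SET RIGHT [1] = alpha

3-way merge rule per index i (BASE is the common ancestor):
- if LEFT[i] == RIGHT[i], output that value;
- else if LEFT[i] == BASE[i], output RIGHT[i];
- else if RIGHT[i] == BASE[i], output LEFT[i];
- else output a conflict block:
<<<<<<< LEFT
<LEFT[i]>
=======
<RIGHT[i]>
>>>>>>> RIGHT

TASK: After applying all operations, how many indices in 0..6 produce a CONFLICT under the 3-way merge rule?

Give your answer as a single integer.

Final LEFT:  [golf, india, juliet, echo, kilo, delta, golf]
Final RIGHT: [kilo, alpha, bravo, echo, alpha, kilo, india]
i=0: BASE=alpha L=golf R=kilo all differ -> CONFLICT
i=1: L=india, R=alpha=BASE -> take LEFT -> india
i=2: BASE=hotel L=juliet R=bravo all differ -> CONFLICT
i=3: L=echo R=echo -> agree -> echo
i=4: L=kilo, R=alpha=BASE -> take LEFT -> kilo
i=5: BASE=echo L=delta R=kilo all differ -> CONFLICT
i=6: L=golf, R=india=BASE -> take LEFT -> golf
Conflict count: 3

Answer: 3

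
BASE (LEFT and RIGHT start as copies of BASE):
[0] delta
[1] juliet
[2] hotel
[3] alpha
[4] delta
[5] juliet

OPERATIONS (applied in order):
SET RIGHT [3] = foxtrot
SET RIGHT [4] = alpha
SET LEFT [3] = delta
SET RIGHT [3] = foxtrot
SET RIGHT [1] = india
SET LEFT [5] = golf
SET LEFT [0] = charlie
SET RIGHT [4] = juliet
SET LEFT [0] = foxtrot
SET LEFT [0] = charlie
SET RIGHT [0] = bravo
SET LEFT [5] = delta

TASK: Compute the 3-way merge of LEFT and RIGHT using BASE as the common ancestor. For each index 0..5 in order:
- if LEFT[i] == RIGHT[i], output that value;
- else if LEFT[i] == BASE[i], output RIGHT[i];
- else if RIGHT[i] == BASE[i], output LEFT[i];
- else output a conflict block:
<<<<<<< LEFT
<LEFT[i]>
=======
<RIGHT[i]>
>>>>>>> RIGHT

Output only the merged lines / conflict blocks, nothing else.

Final LEFT:  [charlie, juliet, hotel, delta, delta, delta]
Final RIGHT: [bravo, india, hotel, foxtrot, juliet, juliet]
i=0: BASE=delta L=charlie R=bravo all differ -> CONFLICT
i=1: L=juliet=BASE, R=india -> take RIGHT -> india
i=2: L=hotel R=hotel -> agree -> hotel
i=3: BASE=alpha L=delta R=foxtrot all differ -> CONFLICT
i=4: L=delta=BASE, R=juliet -> take RIGHT -> juliet
i=5: L=delta, R=juliet=BASE -> take LEFT -> delta

Answer: <<<<<<< LEFT
charlie
=======
bravo
>>>>>>> RIGHT
india
hotel
<<<<<<< LEFT
delta
=======
foxtrot
>>>>>>> RIGHT
juliet
delta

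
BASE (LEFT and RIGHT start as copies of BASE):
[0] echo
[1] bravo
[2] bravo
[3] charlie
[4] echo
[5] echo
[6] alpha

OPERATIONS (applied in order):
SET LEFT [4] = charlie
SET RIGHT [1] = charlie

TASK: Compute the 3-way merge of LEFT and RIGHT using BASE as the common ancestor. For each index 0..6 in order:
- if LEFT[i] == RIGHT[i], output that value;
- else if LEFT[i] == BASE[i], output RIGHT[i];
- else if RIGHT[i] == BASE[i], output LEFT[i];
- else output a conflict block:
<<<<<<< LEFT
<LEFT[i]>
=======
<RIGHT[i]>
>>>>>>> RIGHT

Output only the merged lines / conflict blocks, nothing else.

Final LEFT:  [echo, bravo, bravo, charlie, charlie, echo, alpha]
Final RIGHT: [echo, charlie, bravo, charlie, echo, echo, alpha]
i=0: L=echo R=echo -> agree -> echo
i=1: L=bravo=BASE, R=charlie -> take RIGHT -> charlie
i=2: L=bravo R=bravo -> agree -> bravo
i=3: L=charlie R=charlie -> agree -> charlie
i=4: L=charlie, R=echo=BASE -> take LEFT -> charlie
i=5: L=echo R=echo -> agree -> echo
i=6: L=alpha R=alpha -> agree -> alpha

Answer: echo
charlie
bravo
charlie
charlie
echo
alpha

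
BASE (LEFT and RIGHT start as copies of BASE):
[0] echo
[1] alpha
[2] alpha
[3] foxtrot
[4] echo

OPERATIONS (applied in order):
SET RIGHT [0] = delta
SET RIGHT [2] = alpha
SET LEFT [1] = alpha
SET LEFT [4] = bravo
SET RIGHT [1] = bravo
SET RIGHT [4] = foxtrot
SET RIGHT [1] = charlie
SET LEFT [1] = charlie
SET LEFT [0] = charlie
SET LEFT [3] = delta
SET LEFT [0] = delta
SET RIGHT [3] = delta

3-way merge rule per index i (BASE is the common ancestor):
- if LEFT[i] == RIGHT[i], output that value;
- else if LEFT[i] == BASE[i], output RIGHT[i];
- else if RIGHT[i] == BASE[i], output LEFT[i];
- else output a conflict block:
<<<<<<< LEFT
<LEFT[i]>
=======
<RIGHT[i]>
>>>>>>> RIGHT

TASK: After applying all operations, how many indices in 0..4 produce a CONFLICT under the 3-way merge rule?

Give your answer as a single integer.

Answer: 1

Derivation:
Final LEFT:  [delta, charlie, alpha, delta, bravo]
Final RIGHT: [delta, charlie, alpha, delta, foxtrot]
i=0: L=delta R=delta -> agree -> delta
i=1: L=charlie R=charlie -> agree -> charlie
i=2: L=alpha R=alpha -> agree -> alpha
i=3: L=delta R=delta -> agree -> delta
i=4: BASE=echo L=bravo R=foxtrot all differ -> CONFLICT
Conflict count: 1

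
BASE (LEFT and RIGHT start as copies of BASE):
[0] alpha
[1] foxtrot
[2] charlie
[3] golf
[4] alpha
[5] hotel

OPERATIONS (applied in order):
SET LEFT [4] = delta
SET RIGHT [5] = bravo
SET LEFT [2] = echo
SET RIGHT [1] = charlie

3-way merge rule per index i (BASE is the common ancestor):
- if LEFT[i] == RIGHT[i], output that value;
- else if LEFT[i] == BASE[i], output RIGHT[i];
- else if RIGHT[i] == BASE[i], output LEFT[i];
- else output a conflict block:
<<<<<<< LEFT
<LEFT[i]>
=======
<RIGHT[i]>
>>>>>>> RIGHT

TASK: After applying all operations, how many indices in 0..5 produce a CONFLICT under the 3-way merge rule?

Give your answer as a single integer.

Final LEFT:  [alpha, foxtrot, echo, golf, delta, hotel]
Final RIGHT: [alpha, charlie, charlie, golf, alpha, bravo]
i=0: L=alpha R=alpha -> agree -> alpha
i=1: L=foxtrot=BASE, R=charlie -> take RIGHT -> charlie
i=2: L=echo, R=charlie=BASE -> take LEFT -> echo
i=3: L=golf R=golf -> agree -> golf
i=4: L=delta, R=alpha=BASE -> take LEFT -> delta
i=5: L=hotel=BASE, R=bravo -> take RIGHT -> bravo
Conflict count: 0

Answer: 0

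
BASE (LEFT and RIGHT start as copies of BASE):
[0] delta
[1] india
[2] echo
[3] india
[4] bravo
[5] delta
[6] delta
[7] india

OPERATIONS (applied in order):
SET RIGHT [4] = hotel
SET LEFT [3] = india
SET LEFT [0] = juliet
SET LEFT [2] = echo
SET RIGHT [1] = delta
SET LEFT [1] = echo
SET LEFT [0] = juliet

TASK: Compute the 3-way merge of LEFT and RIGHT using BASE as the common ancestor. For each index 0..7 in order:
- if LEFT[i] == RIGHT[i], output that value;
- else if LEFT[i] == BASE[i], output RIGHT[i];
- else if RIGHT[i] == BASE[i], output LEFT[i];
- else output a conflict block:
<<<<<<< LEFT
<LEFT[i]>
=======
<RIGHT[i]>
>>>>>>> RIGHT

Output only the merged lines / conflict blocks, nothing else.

Answer: juliet
<<<<<<< LEFT
echo
=======
delta
>>>>>>> RIGHT
echo
india
hotel
delta
delta
india

Derivation:
Final LEFT:  [juliet, echo, echo, india, bravo, delta, delta, india]
Final RIGHT: [delta, delta, echo, india, hotel, delta, delta, india]
i=0: L=juliet, R=delta=BASE -> take LEFT -> juliet
i=1: BASE=india L=echo R=delta all differ -> CONFLICT
i=2: L=echo R=echo -> agree -> echo
i=3: L=india R=india -> agree -> india
i=4: L=bravo=BASE, R=hotel -> take RIGHT -> hotel
i=5: L=delta R=delta -> agree -> delta
i=6: L=delta R=delta -> agree -> delta
i=7: L=india R=india -> agree -> india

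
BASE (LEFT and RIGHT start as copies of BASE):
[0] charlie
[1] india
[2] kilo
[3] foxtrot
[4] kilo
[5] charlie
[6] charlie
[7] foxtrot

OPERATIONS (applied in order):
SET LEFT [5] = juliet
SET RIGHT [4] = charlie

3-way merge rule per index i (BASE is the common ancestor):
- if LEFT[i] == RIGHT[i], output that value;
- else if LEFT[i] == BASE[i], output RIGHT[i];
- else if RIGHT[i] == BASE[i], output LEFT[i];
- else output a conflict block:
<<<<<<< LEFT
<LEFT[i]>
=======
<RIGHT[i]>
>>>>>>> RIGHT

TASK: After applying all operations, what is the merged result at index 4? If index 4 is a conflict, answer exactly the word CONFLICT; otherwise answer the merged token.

Final LEFT:  [charlie, india, kilo, foxtrot, kilo, juliet, charlie, foxtrot]
Final RIGHT: [charlie, india, kilo, foxtrot, charlie, charlie, charlie, foxtrot]
i=0: L=charlie R=charlie -> agree -> charlie
i=1: L=india R=india -> agree -> india
i=2: L=kilo R=kilo -> agree -> kilo
i=3: L=foxtrot R=foxtrot -> agree -> foxtrot
i=4: L=kilo=BASE, R=charlie -> take RIGHT -> charlie
i=5: L=juliet, R=charlie=BASE -> take LEFT -> juliet
i=6: L=charlie R=charlie -> agree -> charlie
i=7: L=foxtrot R=foxtrot -> agree -> foxtrot
Index 4 -> charlie

Answer: charlie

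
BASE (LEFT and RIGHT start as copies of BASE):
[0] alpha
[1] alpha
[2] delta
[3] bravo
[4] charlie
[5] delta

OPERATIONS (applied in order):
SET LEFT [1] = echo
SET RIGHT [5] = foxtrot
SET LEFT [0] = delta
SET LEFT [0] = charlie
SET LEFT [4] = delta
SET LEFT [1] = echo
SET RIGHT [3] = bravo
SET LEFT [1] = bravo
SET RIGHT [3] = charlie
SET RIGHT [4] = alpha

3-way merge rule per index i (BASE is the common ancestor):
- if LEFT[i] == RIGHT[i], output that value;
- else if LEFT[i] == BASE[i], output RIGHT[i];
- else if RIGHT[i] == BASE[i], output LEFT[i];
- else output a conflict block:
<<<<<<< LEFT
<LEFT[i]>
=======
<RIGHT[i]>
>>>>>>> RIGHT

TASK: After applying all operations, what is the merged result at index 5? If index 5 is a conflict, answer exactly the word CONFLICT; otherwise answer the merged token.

Answer: foxtrot

Derivation:
Final LEFT:  [charlie, bravo, delta, bravo, delta, delta]
Final RIGHT: [alpha, alpha, delta, charlie, alpha, foxtrot]
i=0: L=charlie, R=alpha=BASE -> take LEFT -> charlie
i=1: L=bravo, R=alpha=BASE -> take LEFT -> bravo
i=2: L=delta R=delta -> agree -> delta
i=3: L=bravo=BASE, R=charlie -> take RIGHT -> charlie
i=4: BASE=charlie L=delta R=alpha all differ -> CONFLICT
i=5: L=delta=BASE, R=foxtrot -> take RIGHT -> foxtrot
Index 5 -> foxtrot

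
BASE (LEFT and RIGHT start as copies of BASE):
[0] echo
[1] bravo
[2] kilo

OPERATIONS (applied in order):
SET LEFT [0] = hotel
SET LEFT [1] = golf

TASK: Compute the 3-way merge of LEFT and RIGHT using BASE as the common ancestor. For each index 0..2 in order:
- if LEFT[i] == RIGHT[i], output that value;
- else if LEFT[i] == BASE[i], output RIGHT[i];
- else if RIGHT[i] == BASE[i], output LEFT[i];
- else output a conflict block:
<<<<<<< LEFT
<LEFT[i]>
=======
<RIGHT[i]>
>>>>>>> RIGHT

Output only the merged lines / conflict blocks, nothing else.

Final LEFT:  [hotel, golf, kilo]
Final RIGHT: [echo, bravo, kilo]
i=0: L=hotel, R=echo=BASE -> take LEFT -> hotel
i=1: L=golf, R=bravo=BASE -> take LEFT -> golf
i=2: L=kilo R=kilo -> agree -> kilo

Answer: hotel
golf
kilo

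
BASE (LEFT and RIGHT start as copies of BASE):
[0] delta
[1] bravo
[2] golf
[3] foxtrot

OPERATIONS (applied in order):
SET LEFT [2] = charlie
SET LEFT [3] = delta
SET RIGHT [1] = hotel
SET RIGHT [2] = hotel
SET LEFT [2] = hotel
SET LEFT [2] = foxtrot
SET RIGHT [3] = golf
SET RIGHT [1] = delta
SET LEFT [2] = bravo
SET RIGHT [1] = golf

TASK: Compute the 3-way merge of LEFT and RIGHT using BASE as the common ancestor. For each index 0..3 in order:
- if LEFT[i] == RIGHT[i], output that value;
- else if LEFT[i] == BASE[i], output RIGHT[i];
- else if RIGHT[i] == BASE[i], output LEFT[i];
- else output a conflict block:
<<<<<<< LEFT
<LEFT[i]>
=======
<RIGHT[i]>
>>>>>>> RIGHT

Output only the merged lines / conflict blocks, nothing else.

Answer: delta
golf
<<<<<<< LEFT
bravo
=======
hotel
>>>>>>> RIGHT
<<<<<<< LEFT
delta
=======
golf
>>>>>>> RIGHT

Derivation:
Final LEFT:  [delta, bravo, bravo, delta]
Final RIGHT: [delta, golf, hotel, golf]
i=0: L=delta R=delta -> agree -> delta
i=1: L=bravo=BASE, R=golf -> take RIGHT -> golf
i=2: BASE=golf L=bravo R=hotel all differ -> CONFLICT
i=3: BASE=foxtrot L=delta R=golf all differ -> CONFLICT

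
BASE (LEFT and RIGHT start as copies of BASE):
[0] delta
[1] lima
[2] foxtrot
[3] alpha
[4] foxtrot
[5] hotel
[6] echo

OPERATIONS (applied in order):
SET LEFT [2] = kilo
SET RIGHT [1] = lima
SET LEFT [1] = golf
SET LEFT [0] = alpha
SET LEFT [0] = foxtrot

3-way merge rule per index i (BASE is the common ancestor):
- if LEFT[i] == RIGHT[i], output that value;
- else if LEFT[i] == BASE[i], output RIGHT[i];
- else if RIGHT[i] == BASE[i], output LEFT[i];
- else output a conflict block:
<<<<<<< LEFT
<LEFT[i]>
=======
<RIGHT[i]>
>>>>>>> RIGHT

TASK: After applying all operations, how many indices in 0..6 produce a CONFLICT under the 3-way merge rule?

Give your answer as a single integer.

Answer: 0

Derivation:
Final LEFT:  [foxtrot, golf, kilo, alpha, foxtrot, hotel, echo]
Final RIGHT: [delta, lima, foxtrot, alpha, foxtrot, hotel, echo]
i=0: L=foxtrot, R=delta=BASE -> take LEFT -> foxtrot
i=1: L=golf, R=lima=BASE -> take LEFT -> golf
i=2: L=kilo, R=foxtrot=BASE -> take LEFT -> kilo
i=3: L=alpha R=alpha -> agree -> alpha
i=4: L=foxtrot R=foxtrot -> agree -> foxtrot
i=5: L=hotel R=hotel -> agree -> hotel
i=6: L=echo R=echo -> agree -> echo
Conflict count: 0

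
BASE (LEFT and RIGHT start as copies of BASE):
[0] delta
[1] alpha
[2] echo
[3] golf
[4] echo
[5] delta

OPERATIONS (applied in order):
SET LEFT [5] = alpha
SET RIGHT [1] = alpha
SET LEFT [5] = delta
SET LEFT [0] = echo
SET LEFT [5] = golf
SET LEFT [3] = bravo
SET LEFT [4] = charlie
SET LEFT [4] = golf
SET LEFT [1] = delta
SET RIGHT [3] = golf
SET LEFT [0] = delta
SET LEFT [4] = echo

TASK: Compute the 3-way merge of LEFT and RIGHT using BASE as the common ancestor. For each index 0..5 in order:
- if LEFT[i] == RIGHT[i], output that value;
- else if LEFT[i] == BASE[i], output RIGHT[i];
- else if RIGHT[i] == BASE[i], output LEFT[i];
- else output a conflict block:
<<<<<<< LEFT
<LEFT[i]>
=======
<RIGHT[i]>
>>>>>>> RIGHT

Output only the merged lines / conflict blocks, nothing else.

Answer: delta
delta
echo
bravo
echo
golf

Derivation:
Final LEFT:  [delta, delta, echo, bravo, echo, golf]
Final RIGHT: [delta, alpha, echo, golf, echo, delta]
i=0: L=delta R=delta -> agree -> delta
i=1: L=delta, R=alpha=BASE -> take LEFT -> delta
i=2: L=echo R=echo -> agree -> echo
i=3: L=bravo, R=golf=BASE -> take LEFT -> bravo
i=4: L=echo R=echo -> agree -> echo
i=5: L=golf, R=delta=BASE -> take LEFT -> golf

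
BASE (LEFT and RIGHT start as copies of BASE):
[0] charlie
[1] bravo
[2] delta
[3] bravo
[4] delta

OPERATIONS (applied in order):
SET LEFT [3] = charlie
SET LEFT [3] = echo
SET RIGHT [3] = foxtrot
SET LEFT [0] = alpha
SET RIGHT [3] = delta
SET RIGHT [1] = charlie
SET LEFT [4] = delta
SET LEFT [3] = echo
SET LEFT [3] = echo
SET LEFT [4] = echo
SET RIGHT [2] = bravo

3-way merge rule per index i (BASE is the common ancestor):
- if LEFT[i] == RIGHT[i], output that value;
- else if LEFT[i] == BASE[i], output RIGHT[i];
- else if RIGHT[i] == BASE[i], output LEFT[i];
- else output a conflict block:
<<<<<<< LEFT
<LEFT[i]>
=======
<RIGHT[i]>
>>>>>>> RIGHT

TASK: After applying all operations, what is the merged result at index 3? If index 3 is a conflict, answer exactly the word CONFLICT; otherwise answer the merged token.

Final LEFT:  [alpha, bravo, delta, echo, echo]
Final RIGHT: [charlie, charlie, bravo, delta, delta]
i=0: L=alpha, R=charlie=BASE -> take LEFT -> alpha
i=1: L=bravo=BASE, R=charlie -> take RIGHT -> charlie
i=2: L=delta=BASE, R=bravo -> take RIGHT -> bravo
i=3: BASE=bravo L=echo R=delta all differ -> CONFLICT
i=4: L=echo, R=delta=BASE -> take LEFT -> echo
Index 3 -> CONFLICT

Answer: CONFLICT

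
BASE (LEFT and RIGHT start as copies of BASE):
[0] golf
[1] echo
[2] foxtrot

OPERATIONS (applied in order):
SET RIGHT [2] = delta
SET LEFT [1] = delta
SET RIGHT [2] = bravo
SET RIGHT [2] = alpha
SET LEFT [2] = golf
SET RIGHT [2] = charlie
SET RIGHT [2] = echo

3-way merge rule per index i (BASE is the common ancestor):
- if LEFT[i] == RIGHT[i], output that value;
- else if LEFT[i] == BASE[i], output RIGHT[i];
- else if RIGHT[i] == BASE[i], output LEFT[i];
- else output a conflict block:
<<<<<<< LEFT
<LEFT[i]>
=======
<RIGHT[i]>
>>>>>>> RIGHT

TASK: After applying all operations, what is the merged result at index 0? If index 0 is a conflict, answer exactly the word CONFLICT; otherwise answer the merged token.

Answer: golf

Derivation:
Final LEFT:  [golf, delta, golf]
Final RIGHT: [golf, echo, echo]
i=0: L=golf R=golf -> agree -> golf
i=1: L=delta, R=echo=BASE -> take LEFT -> delta
i=2: BASE=foxtrot L=golf R=echo all differ -> CONFLICT
Index 0 -> golf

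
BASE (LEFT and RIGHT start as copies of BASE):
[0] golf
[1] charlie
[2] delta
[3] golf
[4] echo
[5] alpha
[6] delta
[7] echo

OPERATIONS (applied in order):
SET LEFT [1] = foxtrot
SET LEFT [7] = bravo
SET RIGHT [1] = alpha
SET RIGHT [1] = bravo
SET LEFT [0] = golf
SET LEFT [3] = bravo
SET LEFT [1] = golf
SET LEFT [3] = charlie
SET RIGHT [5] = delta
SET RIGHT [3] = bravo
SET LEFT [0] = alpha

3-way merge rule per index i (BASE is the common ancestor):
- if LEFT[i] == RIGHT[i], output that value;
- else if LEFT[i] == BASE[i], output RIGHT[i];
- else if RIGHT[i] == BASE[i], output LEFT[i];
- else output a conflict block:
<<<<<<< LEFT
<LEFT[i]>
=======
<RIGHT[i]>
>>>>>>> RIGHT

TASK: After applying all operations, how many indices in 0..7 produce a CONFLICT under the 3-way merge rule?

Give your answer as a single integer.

Final LEFT:  [alpha, golf, delta, charlie, echo, alpha, delta, bravo]
Final RIGHT: [golf, bravo, delta, bravo, echo, delta, delta, echo]
i=0: L=alpha, R=golf=BASE -> take LEFT -> alpha
i=1: BASE=charlie L=golf R=bravo all differ -> CONFLICT
i=2: L=delta R=delta -> agree -> delta
i=3: BASE=golf L=charlie R=bravo all differ -> CONFLICT
i=4: L=echo R=echo -> agree -> echo
i=5: L=alpha=BASE, R=delta -> take RIGHT -> delta
i=6: L=delta R=delta -> agree -> delta
i=7: L=bravo, R=echo=BASE -> take LEFT -> bravo
Conflict count: 2

Answer: 2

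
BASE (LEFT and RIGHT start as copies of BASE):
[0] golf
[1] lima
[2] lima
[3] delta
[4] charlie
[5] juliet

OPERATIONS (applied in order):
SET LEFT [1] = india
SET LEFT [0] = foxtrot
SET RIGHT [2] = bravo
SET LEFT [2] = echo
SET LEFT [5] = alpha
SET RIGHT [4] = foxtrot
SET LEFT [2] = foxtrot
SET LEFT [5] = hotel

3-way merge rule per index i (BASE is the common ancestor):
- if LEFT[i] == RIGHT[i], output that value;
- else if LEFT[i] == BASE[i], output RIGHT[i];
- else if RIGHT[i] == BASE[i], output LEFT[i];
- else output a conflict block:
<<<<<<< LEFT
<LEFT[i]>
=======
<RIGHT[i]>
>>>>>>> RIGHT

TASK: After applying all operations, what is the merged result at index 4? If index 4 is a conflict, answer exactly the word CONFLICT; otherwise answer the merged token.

Final LEFT:  [foxtrot, india, foxtrot, delta, charlie, hotel]
Final RIGHT: [golf, lima, bravo, delta, foxtrot, juliet]
i=0: L=foxtrot, R=golf=BASE -> take LEFT -> foxtrot
i=1: L=india, R=lima=BASE -> take LEFT -> india
i=2: BASE=lima L=foxtrot R=bravo all differ -> CONFLICT
i=3: L=delta R=delta -> agree -> delta
i=4: L=charlie=BASE, R=foxtrot -> take RIGHT -> foxtrot
i=5: L=hotel, R=juliet=BASE -> take LEFT -> hotel
Index 4 -> foxtrot

Answer: foxtrot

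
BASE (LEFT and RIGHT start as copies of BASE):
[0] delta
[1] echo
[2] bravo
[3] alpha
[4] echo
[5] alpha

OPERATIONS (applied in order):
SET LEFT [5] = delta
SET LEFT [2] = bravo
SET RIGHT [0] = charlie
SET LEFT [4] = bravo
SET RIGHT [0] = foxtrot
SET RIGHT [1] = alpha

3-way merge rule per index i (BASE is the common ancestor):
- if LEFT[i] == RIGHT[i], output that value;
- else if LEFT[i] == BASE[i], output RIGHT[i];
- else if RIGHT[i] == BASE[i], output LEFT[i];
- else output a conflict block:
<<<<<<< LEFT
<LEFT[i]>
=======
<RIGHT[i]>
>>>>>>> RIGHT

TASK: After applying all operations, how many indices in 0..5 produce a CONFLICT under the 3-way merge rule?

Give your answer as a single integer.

Final LEFT:  [delta, echo, bravo, alpha, bravo, delta]
Final RIGHT: [foxtrot, alpha, bravo, alpha, echo, alpha]
i=0: L=delta=BASE, R=foxtrot -> take RIGHT -> foxtrot
i=1: L=echo=BASE, R=alpha -> take RIGHT -> alpha
i=2: L=bravo R=bravo -> agree -> bravo
i=3: L=alpha R=alpha -> agree -> alpha
i=4: L=bravo, R=echo=BASE -> take LEFT -> bravo
i=5: L=delta, R=alpha=BASE -> take LEFT -> delta
Conflict count: 0

Answer: 0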